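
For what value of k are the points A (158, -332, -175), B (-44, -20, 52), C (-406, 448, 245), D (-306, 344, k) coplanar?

251

Coplanarity ⇔ det[AB; AC; AD] = 0.
Expanding, this is linear in k: (18408)k + (-4620408) = 0.
So k = 251.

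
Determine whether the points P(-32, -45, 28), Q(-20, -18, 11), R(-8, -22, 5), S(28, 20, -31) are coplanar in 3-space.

No

The four points are coplanar iff the 3×3 determinant with rows PQ, PR, PS is zero.
Rows: (12, 27, -17), (24, 23, -23), (60, 65, -59).
Expanding along the first row: (12)(138) − (27)(-36) + (-17)(180) = -432.
Nonzero ⇒ not coplanar.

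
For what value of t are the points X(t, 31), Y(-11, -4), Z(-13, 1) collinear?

Collinearity: (X − Y) must be parallel to (Z − Y) = (-2, 5).
Cross-multiplying the components: (t − (-11))·(5) = (35)·(-2).
Solving gives t = -25.

-25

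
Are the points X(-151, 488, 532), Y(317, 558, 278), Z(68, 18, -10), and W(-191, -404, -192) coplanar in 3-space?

Yes

With X as base: XY = (468, 70, -254), XZ = (219, -470, -542), XW = (-40, -892, -724).
XZ × XW = (-143184, 180236, -214148).
XY · (XZ × XW) = 0.
The scalar triple product vanishes, so the four points are coplanar.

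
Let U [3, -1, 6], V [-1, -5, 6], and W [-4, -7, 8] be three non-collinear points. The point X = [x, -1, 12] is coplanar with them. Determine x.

0

The plane through U, V, W has equation −8x + 8y − 4z = -56.
Substituting X: (-8)x + (-56) = -56, so x = 0.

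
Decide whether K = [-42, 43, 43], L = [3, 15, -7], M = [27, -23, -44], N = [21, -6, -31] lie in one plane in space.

No

The four points are coplanar iff the 3×3 determinant with rows KL, KM, KN is zero.
Rows: (45, -28, -50), (69, -66, -87), (63, -49, -74).
Expanding along the first row: (45)(621) − (-28)(375) + (-50)(777) = -405.
Nonzero ⇒ not coplanar.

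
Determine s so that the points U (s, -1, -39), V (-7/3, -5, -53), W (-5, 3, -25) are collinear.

Collinearity requires UV × UW = 0; each component is linear in s.
The y-component gives (28)s + (308/3) = 0, so s = -11/3.
The remaining components then also vanish.

-11/3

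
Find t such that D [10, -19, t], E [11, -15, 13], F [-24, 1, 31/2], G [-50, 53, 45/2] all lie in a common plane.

25/2

Coplanarity ⇔ det[DE; DF; DG] = 0.
Expanding, this is linear in t: (1404)t + (-17550) = 0.
So t = 25/2.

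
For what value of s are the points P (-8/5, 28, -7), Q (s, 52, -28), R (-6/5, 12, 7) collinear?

Direction PR = (2/5, -16, 14). From the y-coordinate of Q, the parameter along the line is τ = (52 − 28)/(-16) = -3/2.
Then s = (-8/5) + (-3/2)·(2/5) = -11/5.

-11/5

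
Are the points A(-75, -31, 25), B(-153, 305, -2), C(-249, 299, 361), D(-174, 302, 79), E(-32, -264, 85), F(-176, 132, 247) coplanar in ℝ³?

Yes

The plane through A, B, C has normal n = AB × AC = (121806, 30906, 32724) and equation n·P = -9275436.
Checking the remaining points: n·D = -9275436, n·E = -9275436, n·F = -9275436.
All equal -9275436, so all 6 points lie in one plane.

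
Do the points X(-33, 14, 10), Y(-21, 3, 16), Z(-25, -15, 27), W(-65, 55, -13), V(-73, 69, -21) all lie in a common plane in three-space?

Yes

The plane through X, Y, Z has normal n = XY × XZ = (-13, -156, -260) and equation n·P = -4355.
Checking the remaining points: n·W = -4355, n·V = -4355.
All equal -4355, so all 5 points lie in one plane.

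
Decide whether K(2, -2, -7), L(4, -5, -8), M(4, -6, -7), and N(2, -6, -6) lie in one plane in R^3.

The four points are coplanar iff the 3×3 determinant with rows KL, KM, KN is zero.
Rows: (2, -3, -1), (2, -4, 0), (0, -4, 1).
Expanding along the first row: (2)(-4) − (-3)(2) + (-1)(-8) = 6.
Nonzero ⇒ not coplanar.

No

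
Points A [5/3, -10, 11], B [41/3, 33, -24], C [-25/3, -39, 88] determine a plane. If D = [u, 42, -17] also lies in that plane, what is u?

Coplanarity requires AB · (AC × AD) = 0.
AB = (12, 43, -35), AC = (-10, -29, 77); the triple product is linear in u with coefficient 2296 and constant term -107912/3.
Setting it to zero: u = 47/3.

47/3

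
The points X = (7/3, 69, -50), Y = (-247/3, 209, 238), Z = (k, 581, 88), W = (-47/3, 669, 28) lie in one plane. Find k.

-103/3

Coplanarity ⇔ det[XY; XZ; XW] = 0.
Expanding, this is linear in k: (161880)k + (5557880) = 0.
So k = -103/3.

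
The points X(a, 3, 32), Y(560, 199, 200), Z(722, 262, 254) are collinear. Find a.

56

Collinearity requires XY × XZ = 0; each component is linear in a.
The y-component gives (54)a + (-3024) = 0, so a = 56.
The remaining components then also vanish.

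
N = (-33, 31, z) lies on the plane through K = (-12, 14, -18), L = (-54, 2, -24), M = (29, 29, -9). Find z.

1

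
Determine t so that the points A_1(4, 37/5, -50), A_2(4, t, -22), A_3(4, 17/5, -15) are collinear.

21/5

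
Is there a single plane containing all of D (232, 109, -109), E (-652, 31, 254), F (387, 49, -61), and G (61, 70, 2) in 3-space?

A normal to the plane through D, E, F is n = DE × DF = (18036, 98697, 65130).
The plane has equation n·P = 7843155. For G: n·G = 8139246.
8139246 ≠ 7843155, so G is off the plane.

No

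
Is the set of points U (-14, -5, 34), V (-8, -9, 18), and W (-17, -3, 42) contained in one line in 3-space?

Yes

UV = (6, -4, -16), UW = (-3, 2, 8).
UV × UW = (0, 0, 0).
The cross product vanishes, so the three points are collinear.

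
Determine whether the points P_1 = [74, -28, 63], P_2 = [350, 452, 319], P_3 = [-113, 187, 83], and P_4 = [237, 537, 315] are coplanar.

Yes

With P_1 as base: P_1P_2 = (276, 480, 256), P_1P_3 = (-187, 215, 20), P_1P_4 = (163, 565, 252).
P_1P_3 × P_1P_4 = (42880, 50384, -140700).
P_1P_2 · (P_1P_3 × P_1P_4) = 0.
The scalar triple product vanishes, so the four points are coplanar.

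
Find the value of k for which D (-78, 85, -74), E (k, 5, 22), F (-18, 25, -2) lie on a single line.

Collinearity requires DE × DF = 0; each component is linear in k.
The y-component gives (-72)k + (144) = 0, so k = 2.
The remaining components then also vanish.

2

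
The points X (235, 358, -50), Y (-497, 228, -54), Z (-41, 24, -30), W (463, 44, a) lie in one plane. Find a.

Normal to plane XYZ: n = (-3936, 15744, 208608); plane equation n·P = -5719008.
Requiring n·W = -5719008: (208608)a + (-1129632) = -5719008.
So a = -22.

-22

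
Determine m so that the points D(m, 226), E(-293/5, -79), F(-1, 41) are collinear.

439/5

Collinearity: (D − E) must be parallel to (F − E) = (288/5, 120).
Cross-multiplying the components: (m − (-293/5))·(120) = (305)·(288/5).
Solving gives m = 439/5.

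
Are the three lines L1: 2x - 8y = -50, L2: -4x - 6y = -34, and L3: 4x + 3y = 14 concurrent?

No

Intersecting L1 and L2: solving the 2×2 system gives (x, y) = (-7/11, 67/11).
Substitute into L3: (4)(-7/11) + (3)(67/11) = 173/11.
But L3 requires 14 ≠ 173/11, so the three lines have no common point.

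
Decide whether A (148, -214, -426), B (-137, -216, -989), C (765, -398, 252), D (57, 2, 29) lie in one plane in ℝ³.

No

A normal to the plane through A, B, C is n = AB × AC = (-104948, -154141, 53674).
The plane has equation n·P = -5411254. For D: n·D = -4733772.
-4733772 ≠ -5411254, so D is off the plane.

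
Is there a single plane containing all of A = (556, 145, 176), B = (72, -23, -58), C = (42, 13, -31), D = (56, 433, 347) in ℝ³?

Yes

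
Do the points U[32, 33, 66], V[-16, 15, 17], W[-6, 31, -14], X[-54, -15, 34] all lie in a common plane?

The four points are coplanar iff the 3×3 determinant with rows UV, UW, UX is zero.
Rows: (-48, -18, -49), (-38, -2, -80), (-86, -48, -32).
Expanding along the first row: (-48)(-3776) − (-18)(-5664) + (-49)(1652) = -1652.
Nonzero ⇒ not coplanar.

No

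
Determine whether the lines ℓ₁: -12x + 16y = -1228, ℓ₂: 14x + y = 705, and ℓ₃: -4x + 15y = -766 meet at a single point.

The three lines meet at one point iff the augmented coefficient matrix [aᵢ bᵢ cᵢ] has rank < 3, i.e. its determinant vanishes.
Here the determinant is -236.
Nonzero, so no common point exists.

No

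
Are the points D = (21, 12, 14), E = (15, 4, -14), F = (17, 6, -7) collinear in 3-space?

DE = (-6, -8, -28), DF = (-4, -6, -21).
Comparing components 3 and 1: (-28)(-4) − (-6)(-21) = -14 ≠ 0, so DE and DF are not parallel and the points are not collinear.

No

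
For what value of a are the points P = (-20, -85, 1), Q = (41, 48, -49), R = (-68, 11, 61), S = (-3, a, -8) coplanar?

0

Normal to plane PQR: n = (12780, -1260, 12240); plane equation n·X = -136260.
Requiring n·S = -136260: (-1260)a + (-136260) = -136260.
So a = 0.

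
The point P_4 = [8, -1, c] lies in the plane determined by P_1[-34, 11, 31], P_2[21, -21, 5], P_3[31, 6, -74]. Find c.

A normal to the plane is n = P_1P_2 × P_1P_3 = (3230, 4085, 1805).
P_4 lies in the plane iff n · P_1P_4 = 0.
This gives (1805)c + (30685) = 0, so c = -17.

-17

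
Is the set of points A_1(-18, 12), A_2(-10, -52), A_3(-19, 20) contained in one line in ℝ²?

A_1A_2 = (8, -64), A_1A_3 = (-1, 8).
det[A_1A_2; A_1A_3] = (8)(8) − (-64)(-1) = 0.
The determinant is zero, so the points are collinear.

Yes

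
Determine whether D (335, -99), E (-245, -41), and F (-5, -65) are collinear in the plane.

Yes

DE = (-580, 58), DF = (-340, 34).
Checking proportionality: DF = 17/29·DE, so the vectors are parallel and the points are collinear.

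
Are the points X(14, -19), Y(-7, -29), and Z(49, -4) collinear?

XY = (-21, -10), XZ = (35, 15).
If collinear, XZ would be a scalar multiple of XY. But (-21)·(15) ≠ (-10)·(35) (difference 35), so they are not parallel; the points are not collinear.

No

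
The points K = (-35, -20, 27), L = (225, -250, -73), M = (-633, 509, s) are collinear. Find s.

Collinearity requires KL × KM = 0; each component is linear in s.
The x-component gives (-230)s + (59110) = 0, so s = 257.
The remaining components then also vanish.

257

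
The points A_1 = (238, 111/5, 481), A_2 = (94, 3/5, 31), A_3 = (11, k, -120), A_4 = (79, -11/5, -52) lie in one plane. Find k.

-51/5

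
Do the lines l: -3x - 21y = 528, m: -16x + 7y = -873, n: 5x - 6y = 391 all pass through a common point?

Intersecting l and m: solving the 2×2 system gives (x, y) = (41, -31).
Substitute into n: (5)(41) + (-6)(-31) = 391.
This equals 391, so (41, -31) lies on all three lines and they are concurrent.

Yes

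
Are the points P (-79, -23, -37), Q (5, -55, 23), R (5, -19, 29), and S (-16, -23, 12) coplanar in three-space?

Yes

With P as base: PQ = (84, -32, 60), PR = (84, 4, 66), PS = (63, 0, 49).
PR × PS = (196, 42, -252).
PQ · (PR × PS) = 0.
The scalar triple product vanishes, so the four points are coplanar.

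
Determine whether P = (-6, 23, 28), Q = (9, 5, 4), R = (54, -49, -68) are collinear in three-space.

Yes

PQ = (15, -18, -24), PR = (60, -72, -96).
PQ × PR = (0, 0, 0).
The cross product vanishes, so the three points are collinear.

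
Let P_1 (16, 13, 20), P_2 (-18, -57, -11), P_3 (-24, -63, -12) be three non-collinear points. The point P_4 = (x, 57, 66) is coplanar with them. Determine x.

-12

Coplanarity requires P_1P_2 · (P_1P_3 × P_1P_4) = 0.
P_1P_2 = (-34, -70, -31), P_1P_3 = (-40, -76, -32); the triple product is linear in x with coefficient -116 and constant term -1392.
Setting it to zero: x = -12.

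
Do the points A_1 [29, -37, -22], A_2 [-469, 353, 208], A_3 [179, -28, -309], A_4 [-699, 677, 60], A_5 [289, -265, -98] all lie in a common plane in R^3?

The plane through A_1, A_2, A_3 has normal n = A_1A_2 × A_1A_3 = (-114000, -108426, -62982) and equation n·P = 2091366.
Checking the remaining points: n·A_4 = 2502678, n·A_5 = 1959126.
Since n·A_4 = 2502678 ≠ 2091366, A_4 is off the plane and the points are not all coplanar.

No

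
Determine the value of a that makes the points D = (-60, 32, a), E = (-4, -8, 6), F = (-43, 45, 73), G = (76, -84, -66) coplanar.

30

Coplanarity ⇔ det[DE; DF; DG] = 0.
Expanding, this is linear in a: (1276)a + (-38280) = 0.
So a = 30.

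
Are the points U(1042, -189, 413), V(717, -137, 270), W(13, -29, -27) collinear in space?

UV = (-325, 52, -143), UW = (-1029, 160, -440).
UV × UW = (0, 4147, 1508).
The cross product is nonzero, so the points do not lie on one line.

No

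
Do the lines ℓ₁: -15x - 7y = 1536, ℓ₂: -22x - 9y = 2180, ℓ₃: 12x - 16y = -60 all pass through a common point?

No

Intersecting ℓ₁ and ℓ₂: solving the 2×2 system gives (x, y) = (-1436/19, -1092/19).
Substitute into ℓ₃: (12)(-1436/19) + (-16)(-1092/19) = 240/19.
But ℓ₃ requires -60 ≠ 240/19, so the three lines have no common point.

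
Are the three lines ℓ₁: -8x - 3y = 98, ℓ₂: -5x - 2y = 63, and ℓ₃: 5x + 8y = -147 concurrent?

Yes

Intersecting ℓ₁ and ℓ₂: solving the 2×2 system gives (x, y) = (-7, -14).
Substitute into ℓ₃: (5)(-7) + (8)(-14) = -147.
This equals -147, so (-7, -14) lies on all three lines and they are concurrent.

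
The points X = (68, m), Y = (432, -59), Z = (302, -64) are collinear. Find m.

-73

Collinearity: (X − Y) must be parallel to (Z − Y) = (-130, -5).
Cross-multiplying the components: (m − (-59))·(-130) = (-364)·(-5).
Solving gives m = -73.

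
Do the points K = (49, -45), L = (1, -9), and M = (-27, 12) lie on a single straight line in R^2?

KL = (-48, 36), KM = (-76, 57).
Twice the signed area of △KLM is (-48)(57) − (36)(-76) = 0.
The triangle is degenerate (zero area), so the points are collinear.

Yes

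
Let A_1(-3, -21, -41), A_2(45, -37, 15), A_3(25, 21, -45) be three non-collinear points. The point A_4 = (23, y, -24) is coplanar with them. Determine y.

-11

A normal to the plane is n = A_1A_2 × A_1A_3 = (-2288, 1760, 2464).
A_4 lies in the plane iff n · A_1A_4 = 0.
This gives (1760)y + (19360) = 0, so y = -11.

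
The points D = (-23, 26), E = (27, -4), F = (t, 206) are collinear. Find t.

-323

Collinearity: (F − D) must be parallel to (E − D) = (50, -30).
Cross-multiplying the components: (t − (-23))·(-30) = (180)·(50).
Solving gives t = -323.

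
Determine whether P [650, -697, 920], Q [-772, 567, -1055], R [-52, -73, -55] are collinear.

Yes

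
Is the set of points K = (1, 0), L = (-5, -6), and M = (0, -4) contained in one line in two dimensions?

No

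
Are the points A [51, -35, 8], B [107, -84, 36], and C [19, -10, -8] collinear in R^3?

AB = (56, -49, 28), AC = (-32, 25, -16).
Comparing components 2 and 3: (-49)(-16) − (28)(25) = 84 ≠ 0, so AB and AC are not parallel and the points are not collinear.

No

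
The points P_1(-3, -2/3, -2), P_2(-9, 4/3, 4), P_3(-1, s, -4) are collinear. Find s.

Collinearity requires P_1P_2 × P_1P_3 = 0; each component is linear in s.
The x-component gives (-6)s + (-8) = 0, so s = -4/3.
The remaining components then also vanish.

-4/3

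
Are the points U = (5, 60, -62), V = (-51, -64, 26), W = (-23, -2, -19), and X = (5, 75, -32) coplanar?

No

With U as base: UV = (-56, -124, 88), UW = (-28, -62, 43), UX = (0, 15, 30).
UW × UX = (-2505, 840, -420).
UV · (UW × UX) = -840.
Since -840 ≠ 0, the four points are not coplanar.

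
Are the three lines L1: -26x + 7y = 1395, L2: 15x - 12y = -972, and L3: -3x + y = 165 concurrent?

Yes

Lines aᵢx + bᵢy = cᵢ with pairwise distinct directions are concurrent exactly when det[aᵢ bᵢ cᵢ] = 0.
Here the determinant is 0.
It vanishes, so the lines are concurrent at (-48, 21).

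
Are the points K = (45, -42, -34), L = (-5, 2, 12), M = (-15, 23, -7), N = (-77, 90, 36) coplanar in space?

With K as base: KL = (-50, 44, 46), KM = (-60, 65, 27), KN = (-122, 132, 70).
KM × KN = (986, 906, 10).
KL · (KM × KN) = -8976.
Since -8976 ≠ 0, the four points are not coplanar.

No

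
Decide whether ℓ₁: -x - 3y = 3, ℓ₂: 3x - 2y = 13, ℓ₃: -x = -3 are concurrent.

Yes

Intersecting ℓ₁ and ℓ₂: solving the 2×2 system gives (x, y) = (3, -2).
Substitute into ℓ₃: (-1)(3) + (0)(-2) = -3.
This equals -3, so (3, -2) lies on all three lines and they are concurrent.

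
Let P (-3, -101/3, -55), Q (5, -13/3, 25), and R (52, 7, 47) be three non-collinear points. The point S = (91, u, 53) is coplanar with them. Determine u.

A normal to the plane is n = PQ × PR = (-784/3, 3584, -1288).
S lies in the plane iff n · PS = 0.
This gives (3584)u + (-43008) = 0, so u = 12.

12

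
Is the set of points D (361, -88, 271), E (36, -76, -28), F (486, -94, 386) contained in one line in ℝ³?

No

DE = (-325, 12, -299), DF = (125, -6, 115).
Comparing components 2 and 3: (12)(115) − (-299)(-6) = -414 ≠ 0, so DE and DF are not parallel and the points are not collinear.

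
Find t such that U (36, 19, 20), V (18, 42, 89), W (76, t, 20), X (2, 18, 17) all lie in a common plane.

Normal to plane UVX: n = (0, -2400, 800); plane equation n·P = -29600.
Requiring n·W = -29600: (-2400)t + (16000) = -29600.
So t = 19.

19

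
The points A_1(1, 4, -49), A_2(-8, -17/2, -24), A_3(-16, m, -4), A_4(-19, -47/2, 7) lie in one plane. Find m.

-21

The points are coplanar iff A_1A_2 · (A_1A_3 × A_1A_4) = 0.
Expanding, this is linear in m: (-4)m + (-84) = 0.
So m = -21.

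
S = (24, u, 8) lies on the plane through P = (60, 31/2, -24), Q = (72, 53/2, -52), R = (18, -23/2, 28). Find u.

-9/2

A normal to the plane is n = PQ × PR = (-184, 552, 138).
S lies in the plane iff n · PS = 0.
This gives (552)u + (2484) = 0, so u = -9/2.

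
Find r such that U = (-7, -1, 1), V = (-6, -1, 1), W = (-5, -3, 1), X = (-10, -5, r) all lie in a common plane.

Normal to plane UVW: n = (0, 0, -2); plane equation n·P = -2.
Requiring n·X = -2: (-2)r + (0) = -2.
So r = 1.

1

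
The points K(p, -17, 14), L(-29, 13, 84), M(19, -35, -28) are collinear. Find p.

1

Collinearity requires KL × KM = 0; each component is linear in p.
The y-component gives (-112)p + (112) = 0, so p = 1.
The remaining components then also vanish.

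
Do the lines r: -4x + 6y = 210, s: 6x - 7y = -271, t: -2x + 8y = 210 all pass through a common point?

Intersecting r and s: solving the 2×2 system gives (x, y) = (-39/2, 22).
Substitute into t: (-2)(-39/2) + (8)(22) = 215.
But t requires 210 ≠ 215, so the three lines have no common point.

No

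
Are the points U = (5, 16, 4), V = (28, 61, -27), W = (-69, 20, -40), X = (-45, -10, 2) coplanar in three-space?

Yes

The four points are coplanar iff the 3×3 determinant with rows UV, UW, UX is zero.
Rows: (23, 45, -31), (-74, 4, -44), (-50, -26, -2).
Expanding along the first row: (23)(-1152) − (45)(-2052) + (-31)(2124) = 0.
Zero determinant ⇒ coplanar.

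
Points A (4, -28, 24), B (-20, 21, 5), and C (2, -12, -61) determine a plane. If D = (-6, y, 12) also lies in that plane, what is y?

-7

A normal to the plane is n = AB × AC = (-3861, -2002, -286).
D lies in the plane iff n · AD = 0.
This gives (-2002)y + (-14014) = 0, so y = -7.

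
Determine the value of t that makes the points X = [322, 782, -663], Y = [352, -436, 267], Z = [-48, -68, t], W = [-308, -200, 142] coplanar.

19

Normal to plane XYW: n = (-67230, -610050, -796800); plane equation n·P = 29571240.
Requiring n·Z = 29571240: (-796800)t + (44710440) = 29571240.
So t = 19.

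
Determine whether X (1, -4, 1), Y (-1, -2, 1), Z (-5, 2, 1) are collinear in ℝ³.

XY = (-2, 2, 0), XZ = (-6, 6, 0).
Each component of XZ is 3 times the corresponding component of XY, so XZ = 3·XY and the points are collinear.

Yes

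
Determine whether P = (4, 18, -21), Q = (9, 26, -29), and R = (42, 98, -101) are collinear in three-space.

PQ = (5, 8, -8), PR = (38, 80, -80).
Comparing components 3 and 1: (-8)(38) − (5)(-80) = 96 ≠ 0, so PQ and PR are not parallel and the points are not collinear.

No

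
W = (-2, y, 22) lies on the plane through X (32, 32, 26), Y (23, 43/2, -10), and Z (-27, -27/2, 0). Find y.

A normal to the plane is n = XY × XZ = (-1365, 1890, -210).
W lies in the plane iff n · XW = 0.
This gives (1890)y + (-13230) = 0, so y = 7.

7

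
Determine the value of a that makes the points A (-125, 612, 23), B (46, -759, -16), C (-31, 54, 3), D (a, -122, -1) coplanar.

-15

Normal to plane ABC: n = (5658, -246, 33456); plane equation n·P = -88314.
Requiring n·D = -88314: (5658)a + (-3444) = -88314.
So a = -15.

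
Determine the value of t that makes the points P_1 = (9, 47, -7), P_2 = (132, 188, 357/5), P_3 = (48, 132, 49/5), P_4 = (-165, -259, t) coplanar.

-483/5

Normal to plane P_1P_2P_3: n = (-21476/5, 4956/5, 4956); plane equation n·P = -133812/5.
Requiring n·P_4 = -133812/5: (4956)t + (2259936/5) = -133812/5.
So t = -483/5.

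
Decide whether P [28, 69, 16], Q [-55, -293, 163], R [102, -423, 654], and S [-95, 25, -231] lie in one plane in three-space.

Yes

The four points are coplanar iff the 3×3 determinant with rows PQ, PR, PS is zero.
Rows: (-83, -362, 147), (74, -492, 638), (-123, -44, -247).
Expanding along the first row: (-83)(149596) − (-362)(60196) + (147)(-63772) = 0.
Zero determinant ⇒ coplanar.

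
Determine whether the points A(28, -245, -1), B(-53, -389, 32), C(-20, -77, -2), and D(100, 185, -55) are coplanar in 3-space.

No

With A as base: AB = (-81, -144, 33), AC = (-48, 168, -1), AD = (72, 430, -54).
AC × AD = (-8642, -2664, -32736).
AB · (AC × AD) = 3330.
Since 3330 ≠ 0, the four points are not coplanar.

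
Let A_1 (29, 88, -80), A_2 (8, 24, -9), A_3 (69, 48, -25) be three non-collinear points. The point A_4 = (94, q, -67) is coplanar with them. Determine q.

The plane through A_1, A_2, A_3 has equation −680x + 3995y + 3400z = 59840.
Substituting A_4: (3995)q + (-291720) = 59840, so q = 88.

88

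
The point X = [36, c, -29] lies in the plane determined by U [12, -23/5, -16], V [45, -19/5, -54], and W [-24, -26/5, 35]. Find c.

-18/5

A normal to the plane is n = UV × UW = (18, -315, 9).
X lies in the plane iff n · UX = 0.
This gives (-315)c + (-1134) = 0, so c = -18/5.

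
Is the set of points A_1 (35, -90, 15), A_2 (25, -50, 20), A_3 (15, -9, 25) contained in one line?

No

A_1A_2 = (-10, 40, 5), A_1A_3 = (-20, 81, 10).
Comparing components 2 and 3: (40)(10) − (5)(81) = -5 ≠ 0, so A_1A_2 and A_1A_3 are not parallel and the points are not collinear.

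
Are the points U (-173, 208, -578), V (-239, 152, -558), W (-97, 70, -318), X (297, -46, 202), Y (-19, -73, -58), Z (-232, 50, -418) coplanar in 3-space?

No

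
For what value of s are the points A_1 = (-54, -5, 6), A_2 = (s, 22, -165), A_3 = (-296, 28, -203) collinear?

-252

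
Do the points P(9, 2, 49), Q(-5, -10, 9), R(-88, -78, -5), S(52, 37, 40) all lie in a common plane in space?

Yes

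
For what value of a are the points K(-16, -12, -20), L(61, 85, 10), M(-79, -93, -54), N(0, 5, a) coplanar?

The points are coplanar iff KL · (KM × KN) = 0.
Expanding, this is linear in a: (-126)a + (-4032) = 0.
So a = -32.

-32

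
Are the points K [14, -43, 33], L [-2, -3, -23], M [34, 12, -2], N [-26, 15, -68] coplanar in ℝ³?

No

The four points are coplanar iff the 3×3 determinant with rows KL, KM, KN is zero.
Rows: (-16, 40, -56), (20, 55, -35), (-40, 58, -101).
Expanding along the first row: (-16)(-3525) − (40)(-3420) + (-56)(3360) = 5040.
Nonzero ⇒ not coplanar.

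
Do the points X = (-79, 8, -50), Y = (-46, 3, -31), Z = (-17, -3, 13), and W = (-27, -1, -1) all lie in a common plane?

The four points are coplanar iff the 3×3 determinant with rows XY, XZ, XW is zero.
Rows: (33, -5, 19), (62, -11, 63), (52, -9, 49).
Expanding along the first row: (33)(28) − (-5)(-238) + (19)(14) = 0.
Zero determinant ⇒ coplanar.

Yes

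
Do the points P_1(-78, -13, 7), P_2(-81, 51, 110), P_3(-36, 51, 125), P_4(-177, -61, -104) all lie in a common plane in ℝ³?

A normal to the plane through P_1, P_2, P_3 is n = P_1P_2 × P_1P_3 = (960, 4680, -2880).
The plane has equation n·P = -155880. For P_4: n·P_4 = -155880.
Equal, so P_4 lies in the plane and all four are coplanar.

Yes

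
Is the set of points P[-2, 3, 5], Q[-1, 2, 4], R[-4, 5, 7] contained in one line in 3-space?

PQ = (1, -1, -1), PR = (-2, 2, 2).
Each component of PR is -2 times the corresponding component of PQ, so PR = -2·PQ and the points are collinear.

Yes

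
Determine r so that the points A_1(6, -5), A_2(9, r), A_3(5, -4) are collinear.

-8

The three points are collinear iff det[A_1A_2; A_1A_3] = 0.
This determinant is linear in r: (1)r + (8) = 0, so r = -8.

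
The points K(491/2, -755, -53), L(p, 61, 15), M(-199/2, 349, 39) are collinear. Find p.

Collinearity requires KL × KM = 0; each component is linear in p.
The y-component gives (-92)p + (-874) = 0, so p = -19/2.
The remaining components then also vanish.

-19/2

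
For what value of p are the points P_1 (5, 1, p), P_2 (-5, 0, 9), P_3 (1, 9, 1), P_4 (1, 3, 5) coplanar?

5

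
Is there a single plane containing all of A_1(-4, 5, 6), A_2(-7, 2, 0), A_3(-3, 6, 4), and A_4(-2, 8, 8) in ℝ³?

A normal to the plane through A_1, A_2, A_3 is n = A_1A_2 × A_1A_3 = (12, -12, 0).
The plane has equation n·P = -108. For A_4: n·A_4 = -120.
-120 ≠ -108, so A_4 is off the plane.

No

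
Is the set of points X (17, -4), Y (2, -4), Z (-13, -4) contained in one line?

Yes

XY = (-15, 0), XZ = (-30, 0).
Twice the signed area of △XYZ is (-15)(0) − (0)(-30) = 0.
The triangle is degenerate (zero area), so the points are collinear.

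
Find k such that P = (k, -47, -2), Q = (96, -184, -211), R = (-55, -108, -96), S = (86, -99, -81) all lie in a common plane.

The points are coplanar iff PQ · (PR × PS) = 0.
Expanding, this is linear in k: (-105)k + (1995) = 0.
So k = 19.

19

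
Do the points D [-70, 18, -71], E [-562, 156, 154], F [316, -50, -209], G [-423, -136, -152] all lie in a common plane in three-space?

No

With D as base: DE = (-492, 138, 225), DF = (386, -68, -138), DG = (-353, -154, -81).
DF × DG = (-15744, 79980, -83448).
DE · (DF × DG) = 7488.
Since 7488 ≠ 0, the four points are not coplanar.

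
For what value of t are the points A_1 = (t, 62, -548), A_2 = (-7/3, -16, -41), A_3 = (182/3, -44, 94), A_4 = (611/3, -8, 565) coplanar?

-670/3

The points are coplanar iff A_1A_2 · (A_1A_3 × A_1A_4) = 0.
Expanding, this is linear in t: (18048)t + (4030720) = 0.
So t = -670/3.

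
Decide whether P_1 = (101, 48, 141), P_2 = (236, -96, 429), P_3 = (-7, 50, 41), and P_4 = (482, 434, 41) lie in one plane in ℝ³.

Yes

The four points are coplanar iff the 3×3 determinant with rows P_1P_2, P_1P_3, P_1P_4 is zero.
Rows: (135, -144, 288), (-108, 2, -100), (381, 386, -100).
Expanding along the first row: (135)(38400) − (-144)(48900) + (288)(-42450) = 0.
Zero determinant ⇒ coplanar.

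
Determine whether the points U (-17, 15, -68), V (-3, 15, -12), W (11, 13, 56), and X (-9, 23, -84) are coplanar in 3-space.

Yes

A normal to the plane through U, V, W is n = UV × UW = (112, -168, -28).
The plane has equation n·P = -2520. For X: n·X = -2520.
Equal, so X lies in the plane and all four are coplanar.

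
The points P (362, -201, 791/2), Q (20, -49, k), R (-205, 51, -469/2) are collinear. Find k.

Collinearity requires PQ × PR = 0; each component is linear in k.
The x-component gives (-252)k + (3906) = 0, so k = 31/2.
The remaining components then also vanish.

31/2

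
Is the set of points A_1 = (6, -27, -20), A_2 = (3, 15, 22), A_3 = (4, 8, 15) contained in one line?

A_1A_2 = (-3, 42, 42), A_1A_3 = (-2, 35, 35).
A_1A_2 × A_1A_3 = (0, 21, -21).
The cross product is nonzero, so the points do not lie on one line.

No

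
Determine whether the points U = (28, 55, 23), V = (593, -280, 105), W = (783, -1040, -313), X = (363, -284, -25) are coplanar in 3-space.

Yes

With U as base: UV = (565, -335, 82), UW = (755, -1095, -336), UX = (335, -339, -48).
UW × UX = (-61344, -76320, 110880).
UV · (UW × UX) = 0.
The scalar triple product vanishes, so the four points are coplanar.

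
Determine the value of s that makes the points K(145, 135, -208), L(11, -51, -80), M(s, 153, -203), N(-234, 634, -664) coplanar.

272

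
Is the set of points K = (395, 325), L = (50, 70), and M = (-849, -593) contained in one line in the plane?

KL = (-345, -255), KM = (-1244, -918).
det[KL; KM] = (-345)(-918) − (-255)(-1244) = -510.
The determinant is nonzero, so they are not collinear.

No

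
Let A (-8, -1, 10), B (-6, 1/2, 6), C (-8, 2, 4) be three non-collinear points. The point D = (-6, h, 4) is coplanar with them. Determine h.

Coplanarity requires AB · (AC × AD) = 0.
AB = (2, 3/2, -4), AC = (0, 3, -6); the triple product is linear in h with coefficient 12 and constant term -18.
Setting it to zero: h = 3/2.

3/2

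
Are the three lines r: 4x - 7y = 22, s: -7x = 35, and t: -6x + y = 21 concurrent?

No

The three lines meet at one point iff the augmented coefficient matrix [aᵢ bᵢ cᵢ] has rank < 3, i.e. its determinant vanishes.
Here the determinant is 147.
Nonzero, so no common point exists.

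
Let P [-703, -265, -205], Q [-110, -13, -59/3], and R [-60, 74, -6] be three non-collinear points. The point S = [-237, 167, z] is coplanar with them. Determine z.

-199/3

The plane through P, Q, R has equation −12680x + (3487/3)y + 38991z = 1838600/3.
Substituting S: (38991)z + (9597809/3) = 1838600/3, so z = -199/3.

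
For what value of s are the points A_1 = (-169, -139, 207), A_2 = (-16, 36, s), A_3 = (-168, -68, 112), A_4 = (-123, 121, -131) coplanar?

Normal to plane A_1A_3A_4: n = (702, -4032, -3006); plane equation n·P = -180432.
Requiring n·A_2 = -180432: (-3006)s + (-156384) = -180432.
So s = 8.

8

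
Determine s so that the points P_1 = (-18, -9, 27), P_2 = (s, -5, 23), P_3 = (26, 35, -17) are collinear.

Collinearity requires P_1P_2 × P_1P_3 = 0; each component is linear in s.
The y-component gives (44)s + (616) = 0, so s = -14.
The remaining components then also vanish.

-14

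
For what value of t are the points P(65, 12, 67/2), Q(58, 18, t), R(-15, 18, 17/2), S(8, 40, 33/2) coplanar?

63/2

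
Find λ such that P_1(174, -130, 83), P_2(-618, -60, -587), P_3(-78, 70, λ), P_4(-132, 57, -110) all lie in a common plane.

Coplanarity ⇔ det[P_1P_2; P_1P_3; P_1P_4] = 0.
Expanding, this is linear in λ: (126684)λ + (7220988) = 0.
So λ = -57.

-57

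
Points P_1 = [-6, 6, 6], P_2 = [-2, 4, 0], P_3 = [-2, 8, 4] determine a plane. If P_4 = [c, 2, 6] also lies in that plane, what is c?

The plane through P_1, P_2, P_3 has equation 16x − 16y + 16z = -96.
Substituting P_4: (16)c + (64) = -96, so c = -10.

-10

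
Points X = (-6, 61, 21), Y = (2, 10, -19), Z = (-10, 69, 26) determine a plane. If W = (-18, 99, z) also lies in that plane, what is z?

48

The plane through X, Y, Z has equation 65x + 120y − 140z = 3990.
Substituting W: (-140)z + (10710) = 3990, so z = 48.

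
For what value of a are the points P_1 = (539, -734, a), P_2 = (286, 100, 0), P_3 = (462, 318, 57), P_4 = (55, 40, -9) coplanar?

-252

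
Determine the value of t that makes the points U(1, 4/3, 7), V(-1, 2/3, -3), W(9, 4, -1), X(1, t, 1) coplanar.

The points are coplanar iff UV · (UW × UX) = 0.
Expanding, this is linear in t: (-96)t + (128) = 0.
So t = 4/3.

4/3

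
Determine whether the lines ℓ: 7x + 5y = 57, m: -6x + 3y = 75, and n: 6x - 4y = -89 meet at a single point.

Intersecting ℓ and m: solving the 2×2 system gives (x, y) = (-4, 17).
Substitute into n: (6)(-4) + (-4)(17) = -92.
But n requires -89 ≠ -92, so the three lines have no common point.

No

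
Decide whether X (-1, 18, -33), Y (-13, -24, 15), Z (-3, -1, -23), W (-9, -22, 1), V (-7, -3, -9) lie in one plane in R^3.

The plane through X, Y, Z has normal n = XY × XZ = (492, 24, 144) and equation n·P = -4812.
Checking the remaining points: n·W = -4812, n·V = -4812.
All equal -4812, so all 5 points lie in one plane.

Yes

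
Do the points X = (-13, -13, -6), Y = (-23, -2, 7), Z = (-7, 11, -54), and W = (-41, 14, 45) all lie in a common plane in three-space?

No

The four points are coplanar iff the 3×3 determinant with rows XY, XZ, XW is zero.
Rows: (-10, 11, 13), (6, 24, -48), (-28, 27, 51).
Expanding along the first row: (-10)(2520) − (11)(-1038) + (13)(834) = -2940.
Nonzero ⇒ not coplanar.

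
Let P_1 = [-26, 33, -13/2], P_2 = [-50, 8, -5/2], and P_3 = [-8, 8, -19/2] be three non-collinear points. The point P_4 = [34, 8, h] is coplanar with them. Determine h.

-33/2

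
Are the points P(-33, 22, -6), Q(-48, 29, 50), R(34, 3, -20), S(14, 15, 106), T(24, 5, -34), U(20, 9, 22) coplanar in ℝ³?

Yes

The plane through P, Q, R has normal n = PQ × PR = (966, 3542, -184) and equation n·X = 47150.
Checking the remaining points: n·S = 47150, n·T = 47150, n·U = 47150.
All equal 47150, so all 6 points lie in one plane.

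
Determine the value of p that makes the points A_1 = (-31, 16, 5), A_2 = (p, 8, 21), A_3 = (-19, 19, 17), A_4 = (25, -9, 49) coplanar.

-11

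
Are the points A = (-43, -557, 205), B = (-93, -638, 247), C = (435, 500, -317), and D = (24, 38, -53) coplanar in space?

The four points are coplanar iff the 3×3 determinant with rows AB, AC, AD is zero.
Rows: (-50, -81, 42), (478, 1057, -522), (67, 595, -258).
Expanding along the first row: (-50)(37884) − (-81)(-88350) + (42)(213591) = -79728.
Nonzero ⇒ not coplanar.

No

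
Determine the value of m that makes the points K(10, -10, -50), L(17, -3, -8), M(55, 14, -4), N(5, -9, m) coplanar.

Coplanarity ⇔ det[KL; KM; KN] = 0.
Expanding, this is linear in m: (-147)m + (-2352) = 0.
So m = -16.

-16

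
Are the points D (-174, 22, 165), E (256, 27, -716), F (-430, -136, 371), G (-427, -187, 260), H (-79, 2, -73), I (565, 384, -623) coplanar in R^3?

Yes

The plane through D, E, F has normal n = DE × DF = (-138168, 136956, -66660) and equation n·P = 16055364.
Checking the remaining points: n·G = 16055364, n·H = 16055364, n·I = 16055364.
All equal 16055364, so all 6 points lie in one plane.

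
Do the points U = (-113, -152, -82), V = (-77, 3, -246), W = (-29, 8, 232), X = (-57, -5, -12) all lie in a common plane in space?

Yes

A normal to the plane through U, V, W is n = UV × UW = (74910, -25080, -7260).
The plane has equation n·P = -4057350. For X: n·X = -4057350.
Equal, so X lies in the plane and all four are coplanar.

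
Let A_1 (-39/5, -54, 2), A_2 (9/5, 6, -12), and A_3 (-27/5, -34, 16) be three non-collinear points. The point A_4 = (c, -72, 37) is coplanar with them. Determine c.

-12

Coplanarity requires A_1A_2 · (A_1A_3 × A_1A_4) = 0.
A_1A_2 = (48/5, 60, -14), A_1A_3 = (12/5, 20, 14); the triple product is linear in c with coefficient 1120 and constant term 13440.
Setting it to zero: c = -12.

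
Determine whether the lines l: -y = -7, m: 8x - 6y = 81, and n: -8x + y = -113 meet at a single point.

The three lines meet at one point iff the augmented coefficient matrix [aᵢ bᵢ cᵢ] has rank < 3, i.e. its determinant vanishes.
Here the determinant is 24.
Nonzero, so no common point exists.

No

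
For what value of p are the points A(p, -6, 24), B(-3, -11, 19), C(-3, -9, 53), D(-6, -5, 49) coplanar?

Coplanarity ⇔ det[AB; AC; AD] = 0.
Expanding, this is linear in p: (144)p + (912) = 0.
So p = -19/3.

-19/3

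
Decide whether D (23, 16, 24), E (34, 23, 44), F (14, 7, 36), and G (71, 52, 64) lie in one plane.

Yes

With D as base: DE = (11, 7, 20), DF = (-9, -9, 12), DG = (48, 36, 40).
DF × DG = (-792, 936, 108).
DE · (DF × DG) = 0.
The scalar triple product vanishes, so the four points are coplanar.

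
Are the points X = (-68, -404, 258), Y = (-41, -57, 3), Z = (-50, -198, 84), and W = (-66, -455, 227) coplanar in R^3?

Yes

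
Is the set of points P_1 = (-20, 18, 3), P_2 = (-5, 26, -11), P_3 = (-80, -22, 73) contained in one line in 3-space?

P_1P_2 = (15, 8, -14), P_1P_3 = (-60, -40, 70).
Comparing components 3 and 1: (-14)(-60) − (15)(70) = -210 ≠ 0, so P_1P_2 and P_1P_3 are not parallel and the points are not collinear.

No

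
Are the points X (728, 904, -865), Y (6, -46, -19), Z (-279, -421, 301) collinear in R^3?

XY = (-722, -950, 846), XZ = (-1007, -1325, 1166).
XY × XZ = (13250, -10070, 0).
The cross product is nonzero, so the points do not lie on one line.

No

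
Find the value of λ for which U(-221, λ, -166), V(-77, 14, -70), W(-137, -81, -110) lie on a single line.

-214

Direction VW = (-60, -95, -40). From the x-coordinate of U, the parameter along the line is τ = (-221 − (-77))/(-60) = 12/5.
Then λ = 14 + 12/5·(-95) = -214.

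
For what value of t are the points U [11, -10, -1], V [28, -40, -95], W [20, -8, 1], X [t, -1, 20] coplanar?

Normal to plane UVW: n = (128, -880, 304); plane equation n·P = 9904.
Requiring n·X = 9904: (128)t + (6960) = 9904.
So t = 23.

23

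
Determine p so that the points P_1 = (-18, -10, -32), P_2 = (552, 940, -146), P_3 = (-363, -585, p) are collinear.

37

Direction P_1P_2 = (570, 950, -114). From the x-coordinate of P_3, the parameter along the line is τ = (-363 − (-18))/570 = -23/38.
Then p = (-32) + (-23/38)·(-114) = 37.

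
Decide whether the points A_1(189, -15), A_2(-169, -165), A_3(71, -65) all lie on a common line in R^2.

No

A_1A_2 = (-358, -150), A_1A_3 = (-118, -50).
Twice the signed area of △A_1A_2A_3 is (-358)(-50) − (-150)(-118) = 200.
The area is nonzero, so the three points are not collinear.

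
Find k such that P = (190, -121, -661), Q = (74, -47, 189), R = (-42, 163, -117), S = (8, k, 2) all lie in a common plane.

The points are coplanar iff PQ · (PR × PS) = 0.
Expanding, this is linear in k: (-134096)k + (9923104) = 0.
So k = 74.

74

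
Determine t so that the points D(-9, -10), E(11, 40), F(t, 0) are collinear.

-5

Collinearity: (F − D) must be parallel to (E − D) = (20, 50).
Cross-multiplying the components: (t − (-9))·(50) = (10)·(20).
Solving gives t = -5.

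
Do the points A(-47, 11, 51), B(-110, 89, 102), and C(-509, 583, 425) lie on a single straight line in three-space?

Yes

AB = (-63, 78, 51), AC = (-462, 572, 374).
AB × AC = (0, 0, 0).
The cross product vanishes, so the three points are collinear.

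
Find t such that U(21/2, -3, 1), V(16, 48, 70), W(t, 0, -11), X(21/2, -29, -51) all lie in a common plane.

27/2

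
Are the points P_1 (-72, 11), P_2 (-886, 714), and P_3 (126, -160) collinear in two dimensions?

P_1P_2 = (-814, 703), P_1P_3 = (198, -171).
Twice the signed area of △P_1P_2P_3 is (-814)(-171) − (703)(198) = 0.
The triangle is degenerate (zero area), so the points are collinear.

Yes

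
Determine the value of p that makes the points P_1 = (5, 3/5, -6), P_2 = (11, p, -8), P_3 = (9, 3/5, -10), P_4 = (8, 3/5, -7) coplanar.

Normal to plane P_1P_3P_4: n = (0, -8, 0); plane equation n·P = -24/5.
Requiring n·P_2 = -24/5: (-8)p + (0) = -24/5.
So p = 3/5.

3/5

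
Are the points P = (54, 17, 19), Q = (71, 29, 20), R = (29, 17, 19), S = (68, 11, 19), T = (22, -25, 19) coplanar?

No

The plane through P, Q, R has normal n = PQ × PR = (0, -25, 300) and equation n·X = 5275.
Checking the remaining points: n·S = 5425, n·T = 6325.
Since n·S = 5425 ≠ 5275, S is off the plane and the points are not all coplanar.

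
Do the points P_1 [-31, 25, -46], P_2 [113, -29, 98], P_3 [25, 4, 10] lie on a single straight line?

P_1P_2 = (144, -54, 144), P_1P_3 = (56, -21, 56).
Each component of P_1P_3 is 7/18 times the corresponding component of P_1P_2, so P_1P_3 = 7/18·P_1P_2 and the points are collinear.

Yes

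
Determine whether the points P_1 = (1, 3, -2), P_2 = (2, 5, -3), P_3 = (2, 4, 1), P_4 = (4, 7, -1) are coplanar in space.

No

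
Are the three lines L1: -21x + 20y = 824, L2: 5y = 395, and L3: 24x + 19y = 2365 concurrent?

Intersecting L1 and L2: solving the 2×2 system gives (x, y) = (36, 79).
Substitute into L3: (24)(36) + (19)(79) = 2365.
This equals 2365, so (36, 79) lies on all three lines and they are concurrent.

Yes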